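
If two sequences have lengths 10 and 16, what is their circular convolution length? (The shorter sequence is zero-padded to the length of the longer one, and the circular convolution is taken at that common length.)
Circular convolution (zero-padding the shorter input) has length max(m, n) = max(10, 16) = 16

16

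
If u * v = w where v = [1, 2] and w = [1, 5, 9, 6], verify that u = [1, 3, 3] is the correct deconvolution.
Forward-compute [1, 3, 3] * [1, 2]: w[0] = 1×1 = 1; w[1] = 1×2 + 3×1 = 5; w[2] = 3×2 + 3×1 = 9; w[3] = 3×2 = 6 → [1, 5, 9, 6]. Matches given w = [1, 5, 9, 6], so verified.

Verified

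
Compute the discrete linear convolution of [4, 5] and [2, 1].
y[0] = 4×2 = 8; y[1] = 4×1 + 5×2 = 14; y[2] = 5×1 = 5

[8, 14, 5]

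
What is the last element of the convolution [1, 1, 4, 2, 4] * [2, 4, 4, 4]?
Use y[k] = Σ_i a[i]·b[k-i] at k=7. y[7] = 4×4 = 16

16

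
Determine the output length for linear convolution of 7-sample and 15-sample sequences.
Linear/full convolution length: m + n - 1 = 7 + 15 - 1 = 21

21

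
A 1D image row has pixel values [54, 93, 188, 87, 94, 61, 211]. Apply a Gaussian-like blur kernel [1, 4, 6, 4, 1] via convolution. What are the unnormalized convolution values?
Convolve image row [54, 93, 188, 87, 94, 61, 211] with kernel [1, 4, 6, 4, 1]: y[0] = 54×1 = 54; y[1] = 54×4 + 93×1 = 309; y[2] = 54×6 + 93×4 + 188×1 = 884; y[3] = 54×4 + 93×6 + 188×4 + 87×1 = 1613; y[4] = 54×1 + 93×4 + 188×6 + 87×4 + 94×1 = 1996; y[5] = 93×1 + 188×4 + 87×6 + 94×4 + 61×1 = 1804; y[6] = 188×1 + 87×4 + 94×6 + 61×4 + 211×1 = 1555; y[7] = 87×1 + 94×4 + 61×6 + 211×4 = 1673; y[8] = 94×1 + 61×4 + 211×6 = 1604; y[9] = 61×1 + 211×4 = 905; y[10] = 211×1 = 211 → [54, 309, 884, 1613, 1996, 1804, 1555, 1673, 1604, 905, 211]. Normalization factor = sum(kernel) = 16.

[54, 309, 884, 1613, 1996, 1804, 1555, 1673, 1604, 905, 211]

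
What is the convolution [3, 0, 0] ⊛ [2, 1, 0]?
y[0] = 3×2 = 6; y[1] = 3×1 + 0×2 = 3; y[2] = 3×0 + 0×1 + 0×2 = 0; y[3] = 0×0 + 0×1 = 0; y[4] = 0×0 = 0

[6, 3, 0, 0, 0]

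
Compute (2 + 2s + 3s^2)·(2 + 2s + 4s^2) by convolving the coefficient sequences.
Ascending coefficients: a = [2, 2, 3], b = [2, 2, 4]. c[0] = 2×2 = 4; c[1] = 2×2 + 2×2 = 8; c[2] = 2×4 + 2×2 + 3×2 = 18; c[3] = 2×4 + 3×2 = 14; c[4] = 3×4 = 12. Result coefficients: [4, 8, 18, 14, 12] → 4 + 8s + 18s^2 + 14s^3 + 12s^4

4 + 8s + 18s^2 + 14s^3 + 12s^4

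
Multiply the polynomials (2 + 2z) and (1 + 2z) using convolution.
Ascending coefficients: a = [2, 2], b = [1, 2]. c[0] = 2×1 = 2; c[1] = 2×2 + 2×1 = 6; c[2] = 2×2 = 4. Result coefficients: [2, 6, 4] → 2 + 6z + 4z^2

2 + 6z + 4z^2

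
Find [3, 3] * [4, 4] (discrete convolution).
y[0] = 3×4 = 12; y[1] = 3×4 + 3×4 = 24; y[2] = 3×4 = 12

[12, 24, 12]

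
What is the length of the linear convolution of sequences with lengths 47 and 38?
Linear/full convolution length: m + n - 1 = 47 + 38 - 1 = 84

84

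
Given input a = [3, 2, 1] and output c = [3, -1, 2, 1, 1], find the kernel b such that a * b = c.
Output length 5 = len(a) + len(b) - 1 ⇒ len(b) = 3. Solve b forward using b[k] = (c[k] - Σ_{i≥1} a[i]·b[k-i]) / a[0]: b[0] = c[0] / a[0] = 3 / 3 = 1; b[1] = (c[1] - 2×1) / a[0] = (-1 - 2×1) / 3 = -1; b[2] = (c[2] - 2×-1 - 1×1) / a[0] = (2 - 2×-1 - 1×1) / 3 = 1. So b = [1, -1, 1]. Forward-check [3, 2, 1] * [1, -1, 1]: c[0] = 3×1 = 3; c[1] = 3×-1 + 2×1 = -1; c[2] = 3×1 + 2×-1 + 1×1 = 2; c[3] = 2×1 + 1×-1 = 1; c[4] = 1×1 = 1 → [3, -1, 2, 1, 1] ✓

[1, -1, 1]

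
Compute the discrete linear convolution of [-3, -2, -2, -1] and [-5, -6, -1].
y[0] = -3×-5 = 15; y[1] = -3×-6 + -2×-5 = 28; y[2] = -3×-1 + -2×-6 + -2×-5 = 25; y[3] = -2×-1 + -2×-6 + -1×-5 = 19; y[4] = -2×-1 + -1×-6 = 8; y[5] = -1×-1 = 1

[15, 28, 25, 19, 8, 1]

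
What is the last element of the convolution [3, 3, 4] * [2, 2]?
Use y[k] = Σ_i a[i]·b[k-i] at k=3. y[3] = 4×2 = 8

8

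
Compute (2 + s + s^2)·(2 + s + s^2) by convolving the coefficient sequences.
Ascending coefficients: a = [2, 1, 1], b = [2, 1, 1]. c[0] = 2×2 = 4; c[1] = 2×1 + 1×2 = 4; c[2] = 2×1 + 1×1 + 1×2 = 5; c[3] = 1×1 + 1×1 = 2; c[4] = 1×1 = 1. Result coefficients: [4, 4, 5, 2, 1] → 4 + 4s + 5s^2 + 2s^3 + s^4

4 + 4s + 5s^2 + 2s^3 + s^4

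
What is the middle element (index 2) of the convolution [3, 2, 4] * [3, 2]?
Use y[k] = Σ_i a[i]·b[k-i] at k=2. y[2] = 2×2 + 4×3 = 16

16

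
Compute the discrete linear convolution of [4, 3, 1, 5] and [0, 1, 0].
y[0] = 4×0 = 0; y[1] = 4×1 + 3×0 = 4; y[2] = 4×0 + 3×1 + 1×0 = 3; y[3] = 3×0 + 1×1 + 5×0 = 1; y[4] = 1×0 + 5×1 = 5; y[5] = 5×0 = 0

[0, 4, 3, 1, 5, 0]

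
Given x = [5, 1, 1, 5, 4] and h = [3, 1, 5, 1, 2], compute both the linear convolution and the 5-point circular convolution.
Linear: y_lin[0] = 5×3 = 15; y_lin[1] = 5×1 + 1×3 = 8; y_lin[2] = 5×5 + 1×1 + 1×3 = 29; y_lin[3] = 5×1 + 1×5 + 1×1 + 5×3 = 26; y_lin[4] = 5×2 + 1×1 + 1×5 + 5×1 + 4×3 = 33; y_lin[5] = 1×2 + 1×1 + 5×5 + 4×1 = 32; y_lin[6] = 1×2 + 5×1 + 4×5 = 27; y_lin[7] = 5×2 + 4×1 = 14; y_lin[8] = 4×2 = 8 → [15, 8, 29, 26, 33, 32, 27, 14, 8]. Circular (length 5): y[0] = 5×3 + 1×2 + 1×1 + 5×5 + 4×1 = 47; y[1] = 5×1 + 1×3 + 1×2 + 5×1 + 4×5 = 35; y[2] = 5×5 + 1×1 + 1×3 + 5×2 + 4×1 = 43; y[3] = 5×1 + 1×5 + 1×1 + 5×3 + 4×2 = 34; y[4] = 5×2 + 1×1 + 1×5 + 5×1 + 4×3 = 33 → [47, 35, 43, 34, 33]

Linear: [15, 8, 29, 26, 33, 32, 27, 14, 8], Circular: [47, 35, 43, 34, 33]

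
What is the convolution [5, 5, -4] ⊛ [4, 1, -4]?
y[0] = 5×4 = 20; y[1] = 5×1 + 5×4 = 25; y[2] = 5×-4 + 5×1 + -4×4 = -31; y[3] = 5×-4 + -4×1 = -24; y[4] = -4×-4 = 16

[20, 25, -31, -24, 16]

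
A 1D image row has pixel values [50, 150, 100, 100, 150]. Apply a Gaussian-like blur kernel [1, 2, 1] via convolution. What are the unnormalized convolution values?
Convolve image row [50, 150, 100, 100, 150] with kernel [1, 2, 1]: y[0] = 50×1 = 50; y[1] = 50×2 + 150×1 = 250; y[2] = 50×1 + 150×2 + 100×1 = 450; y[3] = 150×1 + 100×2 + 100×1 = 450; y[4] = 100×1 + 100×2 + 150×1 = 450; y[5] = 100×1 + 150×2 = 400; y[6] = 150×1 = 150 → [50, 250, 450, 450, 450, 400, 150]. Normalization factor = sum(kernel) = 4.

[50, 250, 450, 450, 450, 400, 150]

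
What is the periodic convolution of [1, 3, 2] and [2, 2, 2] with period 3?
Use y[k] = Σ_j s[j]·t[(k-j) mod 3]. y[0] = 1×2 + 3×2 + 2×2 = 12; y[1] = 1×2 + 3×2 + 2×2 = 12; y[2] = 1×2 + 3×2 + 2×2 = 12. Result: [12, 12, 12]

[12, 12, 12]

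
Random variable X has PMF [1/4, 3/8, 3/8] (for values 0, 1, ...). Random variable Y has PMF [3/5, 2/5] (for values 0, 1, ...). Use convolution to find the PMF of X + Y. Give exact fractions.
P(X+Y=k) = Σ_i P(X=i)·P(Y=k-i) — a convolution of [1/4, 3/8, 3/8] and [3/5, 2/5]. P(X+Y=0) = (1/4)×(3/5) = 3/20; P(X+Y=1) = (1/4)×(2/5) + (3/8)×(3/5) = 1/10 + 9/40 = 13/40; P(X+Y=2) = (3/8)×(2/5) + (3/8)×(3/5) = 3/20 + 9/40 = 3/8; P(X+Y=3) = (3/8)×(2/5) = 3/20. PMF: [3/20, 13/40, 3/8, 3/20] (sums to 1 ✓)

[3/20, 13/40, 3/8, 3/20]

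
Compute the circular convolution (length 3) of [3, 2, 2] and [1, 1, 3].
Use y[k] = Σ_j x[j]·h[(k-j) mod 3]. y[0] = 3×1 + 2×3 + 2×1 = 11; y[1] = 3×1 + 2×1 + 2×3 = 11; y[2] = 3×3 + 2×1 + 2×1 = 13. Result: [11, 11, 13]

[11, 11, 13]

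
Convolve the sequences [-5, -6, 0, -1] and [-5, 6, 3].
y[0] = -5×-5 = 25; y[1] = -5×6 + -6×-5 = 0; y[2] = -5×3 + -6×6 + 0×-5 = -51; y[3] = -6×3 + 0×6 + -1×-5 = -13; y[4] = 0×3 + -1×6 = -6; y[5] = -1×3 = -3

[25, 0, -51, -13, -6, -3]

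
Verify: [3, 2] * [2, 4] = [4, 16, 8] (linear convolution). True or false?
Recompute linear convolution of [3, 2] and [2, 4]: y[0] = 3×2 = 6; y[1] = 3×4 + 2×2 = 16; y[2] = 2×4 = 8 → [6, 16, 8]. Compare to given [4, 16, 8]: they differ at index 0: given 4, correct 6, so answer: No

No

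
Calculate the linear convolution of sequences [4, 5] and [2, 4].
y[0] = 4×2 = 8; y[1] = 4×4 + 5×2 = 26; y[2] = 5×4 = 20

[8, 26, 20]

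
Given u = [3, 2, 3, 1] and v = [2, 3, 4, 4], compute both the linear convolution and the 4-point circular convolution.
Linear: y_lin[0] = 3×2 = 6; y_lin[1] = 3×3 + 2×2 = 13; y_lin[2] = 3×4 + 2×3 + 3×2 = 24; y_lin[3] = 3×4 + 2×4 + 3×3 + 1×2 = 31; y_lin[4] = 2×4 + 3×4 + 1×3 = 23; y_lin[5] = 3×4 + 1×4 = 16; y_lin[6] = 1×4 = 4 → [6, 13, 24, 31, 23, 16, 4]. Circular (length 4): y[0] = 3×2 + 2×4 + 3×4 + 1×3 = 29; y[1] = 3×3 + 2×2 + 3×4 + 1×4 = 29; y[2] = 3×4 + 2×3 + 3×2 + 1×4 = 28; y[3] = 3×4 + 2×4 + 3×3 + 1×2 = 31 → [29, 29, 28, 31]

Linear: [6, 13, 24, 31, 23, 16, 4], Circular: [29, 29, 28, 31]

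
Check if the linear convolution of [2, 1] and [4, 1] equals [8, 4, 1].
Recompute linear convolution of [2, 1] and [4, 1]: y[0] = 2×4 = 8; y[1] = 2×1 + 1×4 = 6; y[2] = 1×1 = 1 → [8, 6, 1]. Compare to given [8, 4, 1]: they differ at index 1: given 4, correct 6, so answer: No

No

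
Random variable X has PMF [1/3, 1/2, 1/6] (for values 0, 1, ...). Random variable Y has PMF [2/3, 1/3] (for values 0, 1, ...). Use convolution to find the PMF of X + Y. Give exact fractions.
P(X+Y=k) = Σ_i P(X=i)·P(Y=k-i) — a convolution of [1/3, 1/2, 1/6] and [2/3, 1/3]. P(X+Y=0) = (1/3)×(2/3) = 2/9; P(X+Y=1) = (1/3)×(1/3) + (1/2)×(2/3) = 1/9 + 1/3 = 4/9; P(X+Y=2) = (1/2)×(1/3) + (1/6)×(2/3) = 1/6 + 1/9 = 5/18; P(X+Y=3) = (1/6)×(1/3) = 1/18. PMF: [2/9, 4/9, 5/18, 1/18] (sums to 1 ✓)

[2/9, 4/9, 5/18, 1/18]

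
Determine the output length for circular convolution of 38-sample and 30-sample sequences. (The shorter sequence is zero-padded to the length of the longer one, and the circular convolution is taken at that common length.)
Circular convolution (zero-padding the shorter input) has length max(m, n) = max(38, 30) = 38

38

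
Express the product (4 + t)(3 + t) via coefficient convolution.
Ascending coefficients: a = [4, 1], b = [3, 1]. c[0] = 4×3 = 12; c[1] = 4×1 + 1×3 = 7; c[2] = 1×1 = 1. Result coefficients: [12, 7, 1] → 12 + 7t + t^2

12 + 7t + t^2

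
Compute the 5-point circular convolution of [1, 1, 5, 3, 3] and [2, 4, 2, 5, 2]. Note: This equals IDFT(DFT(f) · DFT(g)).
Either evaluate y[k] = Σ_j f[j]·g[(k-j) mod 5] directly, or use IDFT(DFT(f) · DFT(g)). y[0] = 1×2 + 1×2 + 5×5 + 3×2 + 3×4 = 47; y[1] = 1×4 + 1×2 + 5×2 + 3×5 + 3×2 = 37; y[2] = 1×2 + 1×4 + 5×2 + 3×2 + 3×5 = 37; y[3] = 1×5 + 1×2 + 5×4 + 3×2 + 3×2 = 39; y[4] = 1×2 + 1×5 + 5×2 + 3×4 + 3×2 = 35. Result: [47, 37, 37, 39, 35]

[47, 37, 37, 39, 35]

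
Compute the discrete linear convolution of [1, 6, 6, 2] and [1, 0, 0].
y[0] = 1×1 = 1; y[1] = 1×0 + 6×1 = 6; y[2] = 1×0 + 6×0 + 6×1 = 6; y[3] = 6×0 + 6×0 + 2×1 = 2; y[4] = 6×0 + 2×0 = 0; y[5] = 2×0 = 0

[1, 6, 6, 2, 0, 0]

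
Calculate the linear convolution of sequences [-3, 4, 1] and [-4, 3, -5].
y[0] = -3×-4 = 12; y[1] = -3×3 + 4×-4 = -25; y[2] = -3×-5 + 4×3 + 1×-4 = 23; y[3] = 4×-5 + 1×3 = -17; y[4] = 1×-5 = -5

[12, -25, 23, -17, -5]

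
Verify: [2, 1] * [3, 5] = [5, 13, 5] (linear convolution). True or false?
Recompute linear convolution of [2, 1] and [3, 5]: y[0] = 2×3 = 6; y[1] = 2×5 + 1×3 = 13; y[2] = 1×5 = 5 → [6, 13, 5]. Compare to given [5, 13, 5]: they differ at index 0: given 5, correct 6, so answer: No

No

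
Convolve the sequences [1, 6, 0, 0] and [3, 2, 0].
y[0] = 1×3 = 3; y[1] = 1×2 + 6×3 = 20; y[2] = 1×0 + 6×2 + 0×3 = 12; y[3] = 6×0 + 0×2 + 0×3 = 0; y[4] = 0×0 + 0×2 = 0; y[5] = 0×0 = 0

[3, 20, 12, 0, 0, 0]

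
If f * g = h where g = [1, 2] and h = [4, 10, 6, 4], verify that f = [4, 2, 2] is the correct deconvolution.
Forward-compute [4, 2, 2] * [1, 2]: h[0] = 4×1 = 4; h[1] = 4×2 + 2×1 = 10; h[2] = 2×2 + 2×1 = 6; h[3] = 2×2 = 4 → [4, 10, 6, 4]. Matches given h = [4, 10, 6, 4], so verified.

Verified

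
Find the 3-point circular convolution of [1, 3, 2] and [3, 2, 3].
Use y[k] = Σ_j s[j]·t[(k-j) mod 3]. y[0] = 1×3 + 3×3 + 2×2 = 16; y[1] = 1×2 + 3×3 + 2×3 = 17; y[2] = 1×3 + 3×2 + 2×3 = 15. Result: [16, 17, 15]

[16, 17, 15]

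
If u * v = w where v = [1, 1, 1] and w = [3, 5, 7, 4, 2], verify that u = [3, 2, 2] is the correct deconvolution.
Forward-compute [3, 2, 2] * [1, 1, 1]: w[0] = 3×1 = 3; w[1] = 3×1 + 2×1 = 5; w[2] = 3×1 + 2×1 + 2×1 = 7; w[3] = 2×1 + 2×1 = 4; w[4] = 2×1 = 2 → [3, 5, 7, 4, 2]. Matches given w = [3, 5, 7, 4, 2], so verified.

Verified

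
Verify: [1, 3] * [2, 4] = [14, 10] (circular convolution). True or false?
Recompute circular convolution of [1, 3] and [2, 4]: y[0] = 1×2 + 3×4 = 14; y[1] = 1×4 + 3×2 = 10 → [14, 10]. Given [14, 10] matches, so answer: Yes

Yes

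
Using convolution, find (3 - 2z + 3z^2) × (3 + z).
Ascending coefficients: a = [3, -2, 3], b = [3, 1]. c[0] = 3×3 = 9; c[1] = 3×1 + -2×3 = -3; c[2] = -2×1 + 3×3 = 7; c[3] = 3×1 = 3. Result coefficients: [9, -3, 7, 3] → 9 - 3z + 7z^2 + 3z^3

9 - 3z + 7z^2 + 3z^3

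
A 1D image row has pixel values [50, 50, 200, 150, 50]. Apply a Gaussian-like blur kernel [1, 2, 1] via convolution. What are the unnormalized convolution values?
Convolve image row [50, 50, 200, 150, 50] with kernel [1, 2, 1]: y[0] = 50×1 = 50; y[1] = 50×2 + 50×1 = 150; y[2] = 50×1 + 50×2 + 200×1 = 350; y[3] = 50×1 + 200×2 + 150×1 = 600; y[4] = 200×1 + 150×2 + 50×1 = 550; y[5] = 150×1 + 50×2 = 250; y[6] = 50×1 = 50 → [50, 150, 350, 600, 550, 250, 50]. Normalization factor = sum(kernel) = 4.

[50, 150, 350, 600, 550, 250, 50]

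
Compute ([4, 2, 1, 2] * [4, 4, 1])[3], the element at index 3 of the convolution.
Use y[k] = Σ_i a[i]·b[k-i] at k=3. y[3] = 2×1 + 1×4 + 2×4 = 14

14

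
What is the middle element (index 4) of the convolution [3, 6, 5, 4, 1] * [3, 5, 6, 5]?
Use y[k] = Σ_i a[i]·b[k-i] at k=4. y[4] = 6×5 + 5×6 + 4×5 + 1×3 = 83

83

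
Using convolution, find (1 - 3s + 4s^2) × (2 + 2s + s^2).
Ascending coefficients: a = [1, -3, 4], b = [2, 2, 1]. c[0] = 1×2 = 2; c[1] = 1×2 + -3×2 = -4; c[2] = 1×1 + -3×2 + 4×2 = 3; c[3] = -3×1 + 4×2 = 5; c[4] = 4×1 = 4. Result coefficients: [2, -4, 3, 5, 4] → 2 - 4s + 3s^2 + 5s^3 + 4s^4

2 - 4s + 3s^2 + 5s^3 + 4s^4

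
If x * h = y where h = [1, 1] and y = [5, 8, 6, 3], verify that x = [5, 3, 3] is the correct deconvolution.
Forward-compute [5, 3, 3] * [1, 1]: y[0] = 5×1 = 5; y[1] = 5×1 + 3×1 = 8; y[2] = 3×1 + 3×1 = 6; y[3] = 3×1 = 3 → [5, 8, 6, 3]. Matches given y = [5, 8, 6, 3], so verified.

Verified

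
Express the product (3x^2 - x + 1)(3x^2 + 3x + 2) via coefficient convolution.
Ascending coefficients: a = [1, -1, 3], b = [2, 3, 3]. c[0] = 1×2 = 2; c[1] = 1×3 + -1×2 = 1; c[2] = 1×3 + -1×3 + 3×2 = 6; c[3] = -1×3 + 3×3 = 6; c[4] = 3×3 = 9. Result coefficients: [2, 1, 6, 6, 9] → 9x^4 + 6x^3 + 6x^2 + x + 2

9x^4 + 6x^3 + 6x^2 + x + 2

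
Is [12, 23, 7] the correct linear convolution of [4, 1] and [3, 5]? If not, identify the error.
Recompute linear convolution of [4, 1] and [3, 5]: y[0] = 4×3 = 12; y[1] = 4×5 + 1×3 = 23; y[2] = 1×5 = 5 → [12, 23, 5]. Compare to given [12, 23, 7]: they differ at index 2: given 7, correct 5, so answer: No

No. Error at index 2: given 7, correct 5.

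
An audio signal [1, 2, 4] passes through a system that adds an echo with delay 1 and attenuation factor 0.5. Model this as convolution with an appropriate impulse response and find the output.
Direct-path + delayed-attenuated-path model → impulse response h = [1, 0.5] (1 at lag 0, 0.5 at lag 1). Output y[n] = x[n] + 0.5·x[n - 1] (with x[n] = 0 outside 0..2): y[0] = 1 + 0.5×0 = 1; y[1] = 2 + 0.5×1 = 2.5; y[2] = 4 + 0.5×2 = 5.0; y[3] = 0 + 0.5×4 = 2.0. So y = [1, 2.5, 5.0, 2.0]

[1, 2.5, 5.0, 2.0]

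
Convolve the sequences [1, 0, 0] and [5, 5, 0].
y[0] = 1×5 = 5; y[1] = 1×5 + 0×5 = 5; y[2] = 1×0 + 0×5 + 0×5 = 0; y[3] = 0×0 + 0×5 = 0; y[4] = 0×0 = 0

[5, 5, 0, 0, 0]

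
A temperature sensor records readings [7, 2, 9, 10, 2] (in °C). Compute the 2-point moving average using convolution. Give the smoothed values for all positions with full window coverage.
2-point moving average kernel = [1, 1]. Apply in 'valid' mode (full window coverage): avg[0] = (7 + 2) / 2 = 4.5; avg[1] = (2 + 9) / 2 = 5.5; avg[2] = (9 + 10) / 2 = 9.5; avg[3] = (10 + 2) / 2 = 6.0. Smoothed values: [4.5, 5.5, 9.5, 6.0]

[4.5, 5.5, 9.5, 6.0]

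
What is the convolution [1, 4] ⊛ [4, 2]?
y[0] = 1×4 = 4; y[1] = 1×2 + 4×4 = 18; y[2] = 4×2 = 8

[4, 18, 8]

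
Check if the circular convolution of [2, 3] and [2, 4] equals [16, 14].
Recompute circular convolution of [2, 3] and [2, 4]: y[0] = 2×2 + 3×4 = 16; y[1] = 2×4 + 3×2 = 14 → [16, 14]. Given [16, 14] matches, so answer: Yes

Yes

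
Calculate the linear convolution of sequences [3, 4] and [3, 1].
y[0] = 3×3 = 9; y[1] = 3×1 + 4×3 = 15; y[2] = 4×1 = 4

[9, 15, 4]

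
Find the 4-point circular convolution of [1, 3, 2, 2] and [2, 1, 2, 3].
Use y[k] = Σ_j f[j]·g[(k-j) mod 4]. y[0] = 1×2 + 3×3 + 2×2 + 2×1 = 17; y[1] = 1×1 + 3×2 + 2×3 + 2×2 = 17; y[2] = 1×2 + 3×1 + 2×2 + 2×3 = 15; y[3] = 1×3 + 3×2 + 2×1 + 2×2 = 15. Result: [17, 17, 15, 15]

[17, 17, 15, 15]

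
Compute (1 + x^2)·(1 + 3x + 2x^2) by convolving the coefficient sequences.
Ascending coefficients: a = [1, 0, 1], b = [1, 3, 2]. c[0] = 1×1 = 1; c[1] = 1×3 + 0×1 = 3; c[2] = 1×2 + 0×3 + 1×1 = 3; c[3] = 0×2 + 1×3 = 3; c[4] = 1×2 = 2. Result coefficients: [1, 3, 3, 3, 2] → 1 + 3x + 3x^2 + 3x^3 + 2x^4

1 + 3x + 3x^2 + 3x^3 + 2x^4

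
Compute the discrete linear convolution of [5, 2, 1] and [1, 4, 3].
y[0] = 5×1 = 5; y[1] = 5×4 + 2×1 = 22; y[2] = 5×3 + 2×4 + 1×1 = 24; y[3] = 2×3 + 1×4 = 10; y[4] = 1×3 = 3

[5, 22, 24, 10, 3]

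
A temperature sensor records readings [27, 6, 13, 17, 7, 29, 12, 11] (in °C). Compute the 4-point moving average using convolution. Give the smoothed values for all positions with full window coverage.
4-point moving average kernel = [1, 1, 1, 1]. Apply in 'valid' mode (full window coverage): avg[0] = (27 + 6 + 13 + 17) / 4 = 15.75; avg[1] = (6 + 13 + 17 + 7) / 4 = 10.75; avg[2] = (13 + 17 + 7 + 29) / 4 = 16.5; avg[3] = (17 + 7 + 29 + 12) / 4 = 16.25; avg[4] = (7 + 29 + 12 + 11) / 4 = 14.75. Smoothed values: [15.75, 10.75, 16.5, 16.25, 14.75]

[15.75, 10.75, 16.5, 16.25, 14.75]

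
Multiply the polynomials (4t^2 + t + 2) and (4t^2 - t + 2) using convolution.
Ascending coefficients: a = [2, 1, 4], b = [2, -1, 4]. c[0] = 2×2 = 4; c[1] = 2×-1 + 1×2 = 0; c[2] = 2×4 + 1×-1 + 4×2 = 15; c[3] = 1×4 + 4×-1 = 0; c[4] = 4×4 = 16. Result coefficients: [4, 0, 15, 0, 16] → 16t^4 + 15t^2 + 4

16t^4 + 15t^2 + 4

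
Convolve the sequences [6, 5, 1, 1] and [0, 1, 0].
y[0] = 6×0 = 0; y[1] = 6×1 + 5×0 = 6; y[2] = 6×0 + 5×1 + 1×0 = 5; y[3] = 5×0 + 1×1 + 1×0 = 1; y[4] = 1×0 + 1×1 = 1; y[5] = 1×0 = 0

[0, 6, 5, 1, 1, 0]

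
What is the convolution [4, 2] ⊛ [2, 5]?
y[0] = 4×2 = 8; y[1] = 4×5 + 2×2 = 24; y[2] = 2×5 = 10

[8, 24, 10]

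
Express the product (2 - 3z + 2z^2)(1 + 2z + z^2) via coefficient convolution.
Ascending coefficients: a = [2, -3, 2], b = [1, 2, 1]. c[0] = 2×1 = 2; c[1] = 2×2 + -3×1 = 1; c[2] = 2×1 + -3×2 + 2×1 = -2; c[3] = -3×1 + 2×2 = 1; c[4] = 2×1 = 2. Result coefficients: [2, 1, -2, 1, 2] → 2 + z - 2z^2 + z^3 + 2z^4

2 + z - 2z^2 + z^3 + 2z^4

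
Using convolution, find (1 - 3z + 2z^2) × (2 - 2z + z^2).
Ascending coefficients: a = [1, -3, 2], b = [2, -2, 1]. c[0] = 1×2 = 2; c[1] = 1×-2 + -3×2 = -8; c[2] = 1×1 + -3×-2 + 2×2 = 11; c[3] = -3×1 + 2×-2 = -7; c[4] = 2×1 = 2. Result coefficients: [2, -8, 11, -7, 2] → 2 - 8z + 11z^2 - 7z^3 + 2z^4

2 - 8z + 11z^2 - 7z^3 + 2z^4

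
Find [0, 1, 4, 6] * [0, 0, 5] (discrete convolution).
y[0] = 0×0 = 0; y[1] = 0×0 + 1×0 = 0; y[2] = 0×5 + 1×0 + 4×0 = 0; y[3] = 1×5 + 4×0 + 6×0 = 5; y[4] = 4×5 + 6×0 = 20; y[5] = 6×5 = 30

[0, 0, 0, 5, 20, 30]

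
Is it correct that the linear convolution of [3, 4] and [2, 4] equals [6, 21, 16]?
Recompute linear convolution of [3, 4] and [2, 4]: y[0] = 3×2 = 6; y[1] = 3×4 + 4×2 = 20; y[2] = 4×4 = 16 → [6, 20, 16]. Compare to given [6, 21, 16]: they differ at index 1: given 21, correct 20, so answer: No

No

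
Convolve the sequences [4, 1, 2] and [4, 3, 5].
y[0] = 4×4 = 16; y[1] = 4×3 + 1×4 = 16; y[2] = 4×5 + 1×3 + 2×4 = 31; y[3] = 1×5 + 2×3 = 11; y[4] = 2×5 = 10

[16, 16, 31, 11, 10]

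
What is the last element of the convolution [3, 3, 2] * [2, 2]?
Use y[k] = Σ_i a[i]·b[k-i] at k=3. y[3] = 2×2 = 4

4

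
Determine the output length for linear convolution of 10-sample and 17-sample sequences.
Linear/full convolution length: m + n - 1 = 10 + 17 - 1 = 26

26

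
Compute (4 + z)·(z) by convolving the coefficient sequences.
Ascending coefficients: a = [4, 1], b = [0, 1]. c[0] = 4×0 = 0; c[1] = 4×1 + 1×0 = 4; c[2] = 1×1 = 1. Result coefficients: [0, 4, 1] → 4z + z^2

4z + z^2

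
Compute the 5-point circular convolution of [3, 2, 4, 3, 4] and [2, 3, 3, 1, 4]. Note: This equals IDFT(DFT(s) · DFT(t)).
Either evaluate y[k] = Σ_j s[j]·t[(k-j) mod 5] directly, or use IDFT(DFT(s) · DFT(t)). y[0] = 3×2 + 2×4 + 4×1 + 3×3 + 4×3 = 39; y[1] = 3×3 + 2×2 + 4×4 + 3×1 + 4×3 = 44; y[2] = 3×3 + 2×3 + 4×2 + 3×4 + 4×1 = 39; y[3] = 3×1 + 2×3 + 4×3 + 3×2 + 4×4 = 43; y[4] = 3×4 + 2×1 + 4×3 + 3×3 + 4×2 = 43. Result: [39, 44, 39, 43, 43]

[39, 44, 39, 43, 43]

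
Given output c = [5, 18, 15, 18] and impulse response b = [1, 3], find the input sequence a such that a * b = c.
Deconvolve c=[5, 18, 15, 18] by b=[1, 3]. Since b[0]=1, solve forward: a[0] = c[0] / 1 = 5; a[1] = (c[1] - 5×3) / 1 = 3; a[2] = (c[2] - 3×3) / 1 = 6. So a = [5, 3, 6]. Check by forward convolution: c[0] = 5×1 = 5; c[1] = 5×3 + 3×1 = 18; c[2] = 3×3 + 6×1 = 15; c[3] = 6×3 = 18

[5, 3, 6]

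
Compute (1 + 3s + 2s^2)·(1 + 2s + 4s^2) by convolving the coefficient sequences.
Ascending coefficients: a = [1, 3, 2], b = [1, 2, 4]. c[0] = 1×1 = 1; c[1] = 1×2 + 3×1 = 5; c[2] = 1×4 + 3×2 + 2×1 = 12; c[3] = 3×4 + 2×2 = 16; c[4] = 2×4 = 8. Result coefficients: [1, 5, 12, 16, 8] → 1 + 5s + 12s^2 + 16s^3 + 8s^4

1 + 5s + 12s^2 + 16s^3 + 8s^4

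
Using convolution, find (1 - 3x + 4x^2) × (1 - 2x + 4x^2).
Ascending coefficients: a = [1, -3, 4], b = [1, -2, 4]. c[0] = 1×1 = 1; c[1] = 1×-2 + -3×1 = -5; c[2] = 1×4 + -3×-2 + 4×1 = 14; c[3] = -3×4 + 4×-2 = -20; c[4] = 4×4 = 16. Result coefficients: [1, -5, 14, -20, 16] → 1 - 5x + 14x^2 - 20x^3 + 16x^4

1 - 5x + 14x^2 - 20x^3 + 16x^4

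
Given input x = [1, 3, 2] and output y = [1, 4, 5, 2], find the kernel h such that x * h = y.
Output length 4 = len(x) + len(h) - 1 ⇒ len(h) = 2. Solve h forward using h[k] = (y[k] - Σ_{i≥1} x[i]·h[k-i]) / x[0]: h[0] = y[0] / x[0] = 1 / 1 = 1; h[1] = (y[1] - 3×1) / x[0] = (4 - 3×1) / 1 = 1. So h = [1, 1]. Forward-check [1, 3, 2] * [1, 1]: y[0] = 1×1 = 1; y[1] = 1×1 + 3×1 = 4; y[2] = 3×1 + 2×1 = 5; y[3] = 2×1 = 2 → [1, 4, 5, 2] ✓

[1, 1]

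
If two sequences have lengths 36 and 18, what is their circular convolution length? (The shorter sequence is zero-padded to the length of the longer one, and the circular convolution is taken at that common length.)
Circular convolution (zero-padding the shorter input) has length max(m, n) = max(36, 18) = 36

36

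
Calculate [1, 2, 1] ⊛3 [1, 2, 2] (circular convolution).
Use y[k] = Σ_j f[j]·g[(k-j) mod 3]. y[0] = 1×1 + 2×2 + 1×2 = 7; y[1] = 1×2 + 2×1 + 1×2 = 6; y[2] = 1×2 + 2×2 + 1×1 = 7. Result: [7, 6, 7]

[7, 6, 7]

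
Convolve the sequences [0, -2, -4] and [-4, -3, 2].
y[0] = 0×-4 = 0; y[1] = 0×-3 + -2×-4 = 8; y[2] = 0×2 + -2×-3 + -4×-4 = 22; y[3] = -2×2 + -4×-3 = 8; y[4] = -4×2 = -8

[0, 8, 22, 8, -8]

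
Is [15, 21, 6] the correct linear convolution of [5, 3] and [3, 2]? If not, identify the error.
Recompute linear convolution of [5, 3] and [3, 2]: y[0] = 5×3 = 15; y[1] = 5×2 + 3×3 = 19; y[2] = 3×2 = 6 → [15, 19, 6]. Compare to given [15, 21, 6]: they differ at index 1: given 21, correct 19, so answer: No

No. Error at index 1: given 21, correct 19.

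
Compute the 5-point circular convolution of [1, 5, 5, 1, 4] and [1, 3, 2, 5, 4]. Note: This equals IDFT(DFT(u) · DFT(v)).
Either evaluate y[k] = Σ_j u[j]·v[(k-j) mod 5] directly, or use IDFT(DFT(u) · DFT(v)). y[0] = 1×1 + 5×4 + 5×5 + 1×2 + 4×3 = 60; y[1] = 1×3 + 5×1 + 5×4 + 1×5 + 4×2 = 41; y[2] = 1×2 + 5×3 + 5×1 + 1×4 + 4×5 = 46; y[3] = 1×5 + 5×2 + 5×3 + 1×1 + 4×4 = 47; y[4] = 1×4 + 5×5 + 5×2 + 1×3 + 4×1 = 46. Result: [60, 41, 46, 47, 46]

[60, 41, 46, 47, 46]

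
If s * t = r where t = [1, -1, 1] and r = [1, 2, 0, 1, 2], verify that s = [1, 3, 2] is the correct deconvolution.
Forward-compute [1, 3, 2] * [1, -1, 1]: r[0] = 1×1 = 1; r[1] = 1×-1 + 3×1 = 2; r[2] = 1×1 + 3×-1 + 2×1 = 0; r[3] = 3×1 + 2×-1 = 1; r[4] = 2×1 = 2 → [1, 2, 0, 1, 2]. Matches given r = [1, 2, 0, 1, 2], so verified.

Verified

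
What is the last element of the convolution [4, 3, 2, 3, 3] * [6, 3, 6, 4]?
Use y[k] = Σ_i a[i]·b[k-i] at k=7. y[7] = 3×4 = 12

12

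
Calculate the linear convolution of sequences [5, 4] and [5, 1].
y[0] = 5×5 = 25; y[1] = 5×1 + 4×5 = 25; y[2] = 4×1 = 4

[25, 25, 4]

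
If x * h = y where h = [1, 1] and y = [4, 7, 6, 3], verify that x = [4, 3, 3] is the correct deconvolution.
Forward-compute [4, 3, 3] * [1, 1]: y[0] = 4×1 = 4; y[1] = 4×1 + 3×1 = 7; y[2] = 3×1 + 3×1 = 6; y[3] = 3×1 = 3 → [4, 7, 6, 3]. Matches given y = [4, 7, 6, 3], so verified.

Verified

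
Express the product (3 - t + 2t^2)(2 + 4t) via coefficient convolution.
Ascending coefficients: a = [3, -1, 2], b = [2, 4]. c[0] = 3×2 = 6; c[1] = 3×4 + -1×2 = 10; c[2] = -1×4 + 2×2 = 0; c[3] = 2×4 = 8. Result coefficients: [6, 10, 0, 8] → 6 + 10t + 8t^3

6 + 10t + 8t^3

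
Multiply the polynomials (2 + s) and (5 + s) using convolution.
Ascending coefficients: a = [2, 1], b = [5, 1]. c[0] = 2×5 = 10; c[1] = 2×1 + 1×5 = 7; c[2] = 1×1 = 1. Result coefficients: [10, 7, 1] → 10 + 7s + s^2

10 + 7s + s^2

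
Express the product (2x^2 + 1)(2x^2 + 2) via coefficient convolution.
Ascending coefficients: a = [1, 0, 2], b = [2, 0, 2]. c[0] = 1×2 = 2; c[1] = 1×0 + 0×2 = 0; c[2] = 1×2 + 0×0 + 2×2 = 6; c[3] = 0×2 + 2×0 = 0; c[4] = 2×2 = 4. Result coefficients: [2, 0, 6, 0, 4] → 4x^4 + 6x^2 + 2

4x^4 + 6x^2 + 2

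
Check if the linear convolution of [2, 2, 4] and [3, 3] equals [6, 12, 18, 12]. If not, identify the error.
Recompute linear convolution of [2, 2, 4] and [3, 3]: y[0] = 2×3 = 6; y[1] = 2×3 + 2×3 = 12; y[2] = 2×3 + 4×3 = 18; y[3] = 4×3 = 12 → [6, 12, 18, 12]. Given [6, 12, 18, 12] matches, so answer: Yes

Yes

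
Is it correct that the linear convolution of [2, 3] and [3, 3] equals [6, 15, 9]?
Recompute linear convolution of [2, 3] and [3, 3]: y[0] = 2×3 = 6; y[1] = 2×3 + 3×3 = 15; y[2] = 3×3 = 9 → [6, 15, 9]. Given [6, 15, 9] matches, so answer: Yes

Yes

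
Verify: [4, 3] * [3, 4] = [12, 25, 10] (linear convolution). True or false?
Recompute linear convolution of [4, 3] and [3, 4]: y[0] = 4×3 = 12; y[1] = 4×4 + 3×3 = 25; y[2] = 3×4 = 12 → [12, 25, 12]. Compare to given [12, 25, 10]: they differ at index 2: given 10, correct 12, so answer: No

No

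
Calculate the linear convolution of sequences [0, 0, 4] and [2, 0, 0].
y[0] = 0×2 = 0; y[1] = 0×0 + 0×2 = 0; y[2] = 0×0 + 0×0 + 4×2 = 8; y[3] = 0×0 + 4×0 = 0; y[4] = 4×0 = 0

[0, 0, 8, 0, 0]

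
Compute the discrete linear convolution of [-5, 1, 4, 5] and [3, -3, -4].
y[0] = -5×3 = -15; y[1] = -5×-3 + 1×3 = 18; y[2] = -5×-4 + 1×-3 + 4×3 = 29; y[3] = 1×-4 + 4×-3 + 5×3 = -1; y[4] = 4×-4 + 5×-3 = -31; y[5] = 5×-4 = -20

[-15, 18, 29, -1, -31, -20]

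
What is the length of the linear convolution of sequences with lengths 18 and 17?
Linear/full convolution length: m + n - 1 = 18 + 17 - 1 = 34

34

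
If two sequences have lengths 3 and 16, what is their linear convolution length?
Linear/full convolution length: m + n - 1 = 3 + 16 - 1 = 18

18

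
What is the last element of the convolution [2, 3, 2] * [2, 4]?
Use y[k] = Σ_i a[i]·b[k-i] at k=3. y[3] = 2×4 = 8

8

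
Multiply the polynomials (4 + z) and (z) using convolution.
Ascending coefficients: a = [4, 1], b = [0, 1]. c[0] = 4×0 = 0; c[1] = 4×1 + 1×0 = 4; c[2] = 1×1 = 1. Result coefficients: [0, 4, 1] → 4z + z^2

4z + z^2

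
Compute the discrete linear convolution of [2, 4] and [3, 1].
y[0] = 2×3 = 6; y[1] = 2×1 + 4×3 = 14; y[2] = 4×1 = 4

[6, 14, 4]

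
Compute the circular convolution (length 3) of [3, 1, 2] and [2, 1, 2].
Use y[k] = Σ_j u[j]·v[(k-j) mod 3]. y[0] = 3×2 + 1×2 + 2×1 = 10; y[1] = 3×1 + 1×2 + 2×2 = 9; y[2] = 3×2 + 1×1 + 2×2 = 11. Result: [10, 9, 11]

[10, 9, 11]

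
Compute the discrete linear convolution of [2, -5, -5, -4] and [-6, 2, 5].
y[0] = 2×-6 = -12; y[1] = 2×2 + -5×-6 = 34; y[2] = 2×5 + -5×2 + -5×-6 = 30; y[3] = -5×5 + -5×2 + -4×-6 = -11; y[4] = -5×5 + -4×2 = -33; y[5] = -4×5 = -20

[-12, 34, 30, -11, -33, -20]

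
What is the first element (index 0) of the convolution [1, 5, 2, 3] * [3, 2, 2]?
Use y[k] = Σ_i a[i]·b[k-i] at k=0. y[0] = 1×3 = 3

3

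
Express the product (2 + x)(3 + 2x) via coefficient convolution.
Ascending coefficients: a = [2, 1], b = [3, 2]. c[0] = 2×3 = 6; c[1] = 2×2 + 1×3 = 7; c[2] = 1×2 = 2. Result coefficients: [6, 7, 2] → 6 + 7x + 2x^2

6 + 7x + 2x^2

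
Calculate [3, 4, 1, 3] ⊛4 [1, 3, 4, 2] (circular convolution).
Use y[k] = Σ_j x[j]·h[(k-j) mod 4]. y[0] = 3×1 + 4×2 + 1×4 + 3×3 = 24; y[1] = 3×3 + 4×1 + 1×2 + 3×4 = 27; y[2] = 3×4 + 4×3 + 1×1 + 3×2 = 31; y[3] = 3×2 + 4×4 + 1×3 + 3×1 = 28. Result: [24, 27, 31, 28]

[24, 27, 31, 28]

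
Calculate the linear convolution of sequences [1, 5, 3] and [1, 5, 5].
y[0] = 1×1 = 1; y[1] = 1×5 + 5×1 = 10; y[2] = 1×5 + 5×5 + 3×1 = 33; y[3] = 5×5 + 3×5 = 40; y[4] = 3×5 = 15

[1, 10, 33, 40, 15]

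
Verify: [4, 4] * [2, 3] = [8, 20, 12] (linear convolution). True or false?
Recompute linear convolution of [4, 4] and [2, 3]: y[0] = 4×2 = 8; y[1] = 4×3 + 4×2 = 20; y[2] = 4×3 = 12 → [8, 20, 12]. Given [8, 20, 12] matches, so answer: Yes

Yes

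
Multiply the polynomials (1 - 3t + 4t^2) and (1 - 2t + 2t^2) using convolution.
Ascending coefficients: a = [1, -3, 4], b = [1, -2, 2]. c[0] = 1×1 = 1; c[1] = 1×-2 + -3×1 = -5; c[2] = 1×2 + -3×-2 + 4×1 = 12; c[3] = -3×2 + 4×-2 = -14; c[4] = 4×2 = 8. Result coefficients: [1, -5, 12, -14, 8] → 1 - 5t + 12t^2 - 14t^3 + 8t^4

1 - 5t + 12t^2 - 14t^3 + 8t^4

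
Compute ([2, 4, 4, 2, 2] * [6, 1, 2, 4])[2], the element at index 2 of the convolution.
Use y[k] = Σ_i a[i]·b[k-i] at k=2. y[2] = 2×2 + 4×1 + 4×6 = 32

32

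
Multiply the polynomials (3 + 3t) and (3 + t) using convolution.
Ascending coefficients: a = [3, 3], b = [3, 1]. c[0] = 3×3 = 9; c[1] = 3×1 + 3×3 = 12; c[2] = 3×1 = 3. Result coefficients: [9, 12, 3] → 9 + 12t + 3t^2

9 + 12t + 3t^2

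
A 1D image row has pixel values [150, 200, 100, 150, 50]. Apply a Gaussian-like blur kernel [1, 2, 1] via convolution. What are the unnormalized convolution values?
Convolve image row [150, 200, 100, 150, 50] with kernel [1, 2, 1]: y[0] = 150×1 = 150; y[1] = 150×2 + 200×1 = 500; y[2] = 150×1 + 200×2 + 100×1 = 650; y[3] = 200×1 + 100×2 + 150×1 = 550; y[4] = 100×1 + 150×2 + 50×1 = 450; y[5] = 150×1 + 50×2 = 250; y[6] = 50×1 = 50 → [150, 500, 650, 550, 450, 250, 50]. Normalization factor = sum(kernel) = 4.

[150, 500, 650, 550, 450, 250, 50]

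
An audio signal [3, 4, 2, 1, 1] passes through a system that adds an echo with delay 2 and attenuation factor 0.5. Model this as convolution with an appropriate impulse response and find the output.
Direct-path + delayed-attenuated-path model → impulse response h = [1, 0, 0.5] (1 at lag 0, 0.5 at lag 2). Output y[n] = x[n] + 0.5·x[n - 2] (with x[n] = 0 outside 0..4): y[0] = 3 + 0.5×0 = 3; y[1] = 4 + 0.5×0 = 4; y[2] = 2 + 0.5×3 = 3.5; y[3] = 1 + 0.5×4 = 3.0; y[4] = 1 + 0.5×2 = 2.0; y[5] = 0 + 0.5×1 = 0.5; y[6] = 0 + 0.5×1 = 0.5. So y = [3, 4, 3.5, 3.0, 2.0, 0.5, 0.5]

[3, 4, 3.5, 3.0, 2.0, 0.5, 0.5]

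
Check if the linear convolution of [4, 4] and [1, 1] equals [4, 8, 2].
Recompute linear convolution of [4, 4] and [1, 1]: y[0] = 4×1 = 4; y[1] = 4×1 + 4×1 = 8; y[2] = 4×1 = 4 → [4, 8, 4]. Compare to given [4, 8, 2]: they differ at index 2: given 2, correct 4, so answer: No

No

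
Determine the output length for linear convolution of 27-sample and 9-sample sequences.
Linear/full convolution length: m + n - 1 = 27 + 9 - 1 = 35

35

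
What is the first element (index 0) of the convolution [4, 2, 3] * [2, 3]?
Use y[k] = Σ_i a[i]·b[k-i] at k=0. y[0] = 4×2 = 8

8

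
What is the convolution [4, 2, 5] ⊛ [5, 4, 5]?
y[0] = 4×5 = 20; y[1] = 4×4 + 2×5 = 26; y[2] = 4×5 + 2×4 + 5×5 = 53; y[3] = 2×5 + 5×4 = 30; y[4] = 5×5 = 25

[20, 26, 53, 30, 25]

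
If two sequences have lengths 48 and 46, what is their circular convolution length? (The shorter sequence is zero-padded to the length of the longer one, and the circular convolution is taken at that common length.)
Circular convolution (zero-padding the shorter input) has length max(m, n) = max(48, 46) = 48

48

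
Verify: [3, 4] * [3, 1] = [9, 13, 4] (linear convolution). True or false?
Recompute linear convolution of [3, 4] and [3, 1]: y[0] = 3×3 = 9; y[1] = 3×1 + 4×3 = 15; y[2] = 4×1 = 4 → [9, 15, 4]. Compare to given [9, 13, 4]: they differ at index 1: given 13, correct 15, so answer: No

No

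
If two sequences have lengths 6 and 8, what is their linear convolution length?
Linear/full convolution length: m + n - 1 = 6 + 8 - 1 = 13

13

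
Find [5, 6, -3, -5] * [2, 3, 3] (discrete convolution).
y[0] = 5×2 = 10; y[1] = 5×3 + 6×2 = 27; y[2] = 5×3 + 6×3 + -3×2 = 27; y[3] = 6×3 + -3×3 + -5×2 = -1; y[4] = -3×3 + -5×3 = -24; y[5] = -5×3 = -15

[10, 27, 27, -1, -24, -15]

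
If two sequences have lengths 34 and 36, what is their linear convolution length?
Linear/full convolution length: m + n - 1 = 34 + 36 - 1 = 69

69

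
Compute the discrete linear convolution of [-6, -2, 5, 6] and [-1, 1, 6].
y[0] = -6×-1 = 6; y[1] = -6×1 + -2×-1 = -4; y[2] = -6×6 + -2×1 + 5×-1 = -43; y[3] = -2×6 + 5×1 + 6×-1 = -13; y[4] = 5×6 + 6×1 = 36; y[5] = 6×6 = 36

[6, -4, -43, -13, 36, 36]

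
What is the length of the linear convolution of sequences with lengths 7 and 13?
Linear/full convolution length: m + n - 1 = 7 + 13 - 1 = 19

19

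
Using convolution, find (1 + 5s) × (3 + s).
Ascending coefficients: a = [1, 5], b = [3, 1]. c[0] = 1×3 = 3; c[1] = 1×1 + 5×3 = 16; c[2] = 5×1 = 5. Result coefficients: [3, 16, 5] → 3 + 16s + 5s^2

3 + 16s + 5s^2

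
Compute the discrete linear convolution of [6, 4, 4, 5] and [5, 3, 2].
y[0] = 6×5 = 30; y[1] = 6×3 + 4×5 = 38; y[2] = 6×2 + 4×3 + 4×5 = 44; y[3] = 4×2 + 4×3 + 5×5 = 45; y[4] = 4×2 + 5×3 = 23; y[5] = 5×2 = 10

[30, 38, 44, 45, 23, 10]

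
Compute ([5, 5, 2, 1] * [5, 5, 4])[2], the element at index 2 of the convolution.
Use y[k] = Σ_i a[i]·b[k-i] at k=2. y[2] = 5×4 + 5×5 + 2×5 = 55

55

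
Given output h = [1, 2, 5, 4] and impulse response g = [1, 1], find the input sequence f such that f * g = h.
Deconvolve h=[1, 2, 5, 4] by g=[1, 1]. Since g[0]=1, solve forward: f[0] = h[0] / 1 = 1; f[1] = (h[1] - 1×1) / 1 = 1; f[2] = (h[2] - 1×1) / 1 = 4. So f = [1, 1, 4]. Check by forward convolution: h[0] = 1×1 = 1; h[1] = 1×1 + 1×1 = 2; h[2] = 1×1 + 4×1 = 5; h[3] = 4×1 = 4

[1, 1, 4]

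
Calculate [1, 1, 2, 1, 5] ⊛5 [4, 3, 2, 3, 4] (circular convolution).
Use y[k] = Σ_j s[j]·t[(k-j) mod 5]. y[0] = 1×4 + 1×4 + 2×3 + 1×2 + 5×3 = 31; y[1] = 1×3 + 1×4 + 2×4 + 1×3 + 5×2 = 28; y[2] = 1×2 + 1×3 + 2×4 + 1×4 + 5×3 = 32; y[3] = 1×3 + 1×2 + 2×3 + 1×4 + 5×4 = 35; y[4] = 1×4 + 1×3 + 2×2 + 1×3 + 5×4 = 34. Result: [31, 28, 32, 35, 34]

[31, 28, 32, 35, 34]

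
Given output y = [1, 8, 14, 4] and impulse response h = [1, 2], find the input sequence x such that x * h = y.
Deconvolve y=[1, 8, 14, 4] by h=[1, 2]. Since h[0]=1, solve forward: x[0] = y[0] / 1 = 1; x[1] = (y[1] - 1×2) / 1 = 6; x[2] = (y[2] - 6×2) / 1 = 2. So x = [1, 6, 2]. Check by forward convolution: y[0] = 1×1 = 1; y[1] = 1×2 + 6×1 = 8; y[2] = 6×2 + 2×1 = 14; y[3] = 2×2 = 4

[1, 6, 2]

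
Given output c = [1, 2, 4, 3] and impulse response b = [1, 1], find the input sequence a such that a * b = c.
Deconvolve c=[1, 2, 4, 3] by b=[1, 1]. Since b[0]=1, solve forward: a[0] = c[0] / 1 = 1; a[1] = (c[1] - 1×1) / 1 = 1; a[2] = (c[2] - 1×1) / 1 = 3. So a = [1, 1, 3]. Check by forward convolution: c[0] = 1×1 = 1; c[1] = 1×1 + 1×1 = 2; c[2] = 1×1 + 3×1 = 4; c[3] = 3×1 = 3

[1, 1, 3]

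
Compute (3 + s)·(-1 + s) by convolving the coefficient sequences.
Ascending coefficients: a = [3, 1], b = [-1, 1]. c[0] = 3×-1 = -3; c[1] = 3×1 + 1×-1 = 2; c[2] = 1×1 = 1. Result coefficients: [-3, 2, 1] → -3 + 2s + s^2

-3 + 2s + s^2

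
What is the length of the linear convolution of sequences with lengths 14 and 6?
Linear/full convolution length: m + n - 1 = 14 + 6 - 1 = 19

19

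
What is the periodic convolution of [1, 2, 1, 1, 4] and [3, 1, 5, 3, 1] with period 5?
Use y[k] = Σ_j s[j]·t[(k-j) mod 5]. y[0] = 1×3 + 2×1 + 1×3 + 1×5 + 4×1 = 17; y[1] = 1×1 + 2×3 + 1×1 + 1×3 + 4×5 = 31; y[2] = 1×5 + 2×1 + 1×3 + 1×1 + 4×3 = 23; y[3] = 1×3 + 2×5 + 1×1 + 1×3 + 4×1 = 21; y[4] = 1×1 + 2×3 + 1×5 + 1×1 + 4×3 = 25. Result: [17, 31, 23, 21, 25]

[17, 31, 23, 21, 25]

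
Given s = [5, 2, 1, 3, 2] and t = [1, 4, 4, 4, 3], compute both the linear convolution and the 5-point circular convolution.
Linear: y_lin[0] = 5×1 = 5; y_lin[1] = 5×4 + 2×1 = 22; y_lin[2] = 5×4 + 2×4 + 1×1 = 29; y_lin[3] = 5×4 + 2×4 + 1×4 + 3×1 = 35; y_lin[4] = 5×3 + 2×4 + 1×4 + 3×4 + 2×1 = 41; y_lin[5] = 2×3 + 1×4 + 3×4 + 2×4 = 30; y_lin[6] = 1×3 + 3×4 + 2×4 = 23; y_lin[7] = 3×3 + 2×4 = 17; y_lin[8] = 2×3 = 6 → [5, 22, 29, 35, 41, 30, 23, 17, 6]. Circular (length 5): y[0] = 5×1 + 2×3 + 1×4 + 3×4 + 2×4 = 35; y[1] = 5×4 + 2×1 + 1×3 + 3×4 + 2×4 = 45; y[2] = 5×4 + 2×4 + 1×1 + 3×3 + 2×4 = 46; y[3] = 5×4 + 2×4 + 1×4 + 3×1 + 2×3 = 41; y[4] = 5×3 + 2×4 + 1×4 + 3×4 + 2×1 = 41 → [35, 45, 46, 41, 41]

Linear: [5, 22, 29, 35, 41, 30, 23, 17, 6], Circular: [35, 45, 46, 41, 41]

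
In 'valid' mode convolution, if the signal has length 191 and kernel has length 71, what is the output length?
'Valid' mode counts only positions where the kernel fully overlaps the signal: m - n + 1 = 191 - 71 + 1 = 121

121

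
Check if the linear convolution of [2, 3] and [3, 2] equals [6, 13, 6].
Recompute linear convolution of [2, 3] and [3, 2]: y[0] = 2×3 = 6; y[1] = 2×2 + 3×3 = 13; y[2] = 3×2 = 6 → [6, 13, 6]. Given [6, 13, 6] matches, so answer: Yes

Yes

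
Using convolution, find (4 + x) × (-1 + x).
Ascending coefficients: a = [4, 1], b = [-1, 1]. c[0] = 4×-1 = -4; c[1] = 4×1 + 1×-1 = 3; c[2] = 1×1 = 1. Result coefficients: [-4, 3, 1] → -4 + 3x + x^2

-4 + 3x + x^2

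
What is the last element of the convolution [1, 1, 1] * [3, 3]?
Use y[k] = Σ_i a[i]·b[k-i] at k=3. y[3] = 1×3 = 3

3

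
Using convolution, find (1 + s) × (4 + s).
Ascending coefficients: a = [1, 1], b = [4, 1]. c[0] = 1×4 = 4; c[1] = 1×1 + 1×4 = 5; c[2] = 1×1 = 1. Result coefficients: [4, 5, 1] → 4 + 5s + s^2

4 + 5s + s^2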